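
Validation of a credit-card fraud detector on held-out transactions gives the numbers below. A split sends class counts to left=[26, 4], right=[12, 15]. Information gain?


Parent = [38, 19], H_parent = 0.9183
H_left = 0.5665 (n=30), H_right = 0.9911 (n=27)
H_children = (30/57)·0.5665 + (27/57)·0.9911 = 0.7676
IG = 0.9183 - 0.7676 = 0.1507

0.1507


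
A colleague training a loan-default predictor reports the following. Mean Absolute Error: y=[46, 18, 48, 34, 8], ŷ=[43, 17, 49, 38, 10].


Absolute errors: |46-43|=3, |18-17|=1, |48-49|=1, |34-38|=4, |8-10|=2
Sum = 11
MAE = 11/5 = 11/5

11/5


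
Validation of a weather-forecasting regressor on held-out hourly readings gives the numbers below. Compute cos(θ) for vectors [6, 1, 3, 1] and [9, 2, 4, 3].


A·B = 6·9 + 1·2 + 3·4 + 1·3 = 71
‖A‖ = √47 = 6.8557, ‖B‖ = √110 = 10.4881
cos = 71/(√47·√110) = 71/√5170 = 0.9874

0.9874


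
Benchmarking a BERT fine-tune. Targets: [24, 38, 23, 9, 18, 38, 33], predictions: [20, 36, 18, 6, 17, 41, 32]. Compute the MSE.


Squared errors: (24-20)²=16, (38-36)²=4, (23-18)²=25, (9-6)²=9, (18-17)²=1, (38-41)²=9, (33-32)²=1
Sum = 65
MSE = 65/7 = 65/7

65/7


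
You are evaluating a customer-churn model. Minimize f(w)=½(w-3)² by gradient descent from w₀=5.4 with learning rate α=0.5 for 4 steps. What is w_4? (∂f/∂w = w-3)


step 1: grad = 5.4-3 = 2.4; w = 5.4 - 0.5·(2.4) = 4.2
step 2: grad = 4.2-3 = 1.2; w = 4.2 - 0.5·(1.2) = 3.6
step 3: grad = 3.6-3 = 0.6; w = 3.6 - 0.5·(0.6) = 3.3
step 4: grad = 3.3-3 = 0.3; w = 3.3 - 0.5·(0.3) = 3.15

3.15


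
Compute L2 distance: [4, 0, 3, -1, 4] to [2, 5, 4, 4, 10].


d = √((4-2)² + (0-5)² + (3-4)² + (-1-4)² + (4-10)²)
  = √(4 + 25 + 1 + 25 + 36)
  = √91 = 9.5394

9.5394


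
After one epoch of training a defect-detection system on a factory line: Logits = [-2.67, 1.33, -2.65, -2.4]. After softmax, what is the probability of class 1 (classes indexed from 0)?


Exponentials: e^-2.67=0.0693, e^1.33=3.781, e^-2.65=0.0707, e^-2.4=0.0907
Sum = 4.0117
Softmax = [0.0173, 0.9425, 0.0176, 0.0226]
p[1] = 3.781/4.0117 = 0.9425

0.9425


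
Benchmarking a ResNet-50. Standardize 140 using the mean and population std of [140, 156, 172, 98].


μ = 141.5, σ = 27.5454
z = (140 - 141.5)/27.5454 = -0.0545

-0.0545


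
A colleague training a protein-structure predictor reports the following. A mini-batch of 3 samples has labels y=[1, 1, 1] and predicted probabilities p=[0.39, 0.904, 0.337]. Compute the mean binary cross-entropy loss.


L[0] = -ln(0.39) = 0.9416
L[1] = -ln(0.904) = 0.1009
L[2] = -ln(0.337) = 1.0877
mean = (0.9416 + 0.1009 + 1.0877)/3 = 0.7101

0.7101


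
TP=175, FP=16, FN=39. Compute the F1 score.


Precision = 175/191 = 0.9162
Recall = 175/214 = 0.8178
F1 = 2·P·R/(P+R) = 2·TP/(2·TP+FP+FN) = 350/(350+16+39) = 350/405 = 0.8642

0.8642


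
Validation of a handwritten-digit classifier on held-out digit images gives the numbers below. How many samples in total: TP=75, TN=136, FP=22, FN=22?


Total = TP + TN + FP + FN
= 75 + 136 + 22 + 22
= 255
(Predicted positive: 97, predicted negative: 158)

255


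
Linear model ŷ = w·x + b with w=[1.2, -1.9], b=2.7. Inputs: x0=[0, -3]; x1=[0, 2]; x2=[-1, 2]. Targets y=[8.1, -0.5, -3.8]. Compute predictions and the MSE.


ŷ0 = (1.2)·(0) + (-1.9)·(-3) + 2.7 = 8.4
ŷ1 = (1.2)·(0) + (-1.9)·(2) + 2.7 = -1.1
ŷ2 = (1.2)·(-1) + (-1.9)·(2) + 2.7 = -2.3
errors² = [0.09, 0.36, 2.25]
MSE = 2.7000/3 = 0.9

0.9


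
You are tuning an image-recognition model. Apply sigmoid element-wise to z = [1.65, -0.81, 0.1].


σ(1.65) = 1/(1+e^-1.65) = 0.8389
σ(-0.81) = 1/(1+e^0.81) = 0.3079
σ(0.1) = 1/(1+e^-0.1) = 0.525
result = [0.8389, 0.3079, 0.525]

[0.8389, 0.3079, 0.525]


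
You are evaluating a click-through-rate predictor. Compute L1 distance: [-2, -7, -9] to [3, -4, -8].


d = |-2-3| + |-7+ 4| + |-9+ 8|
  = 5 + 3 + 1
  = 9

9


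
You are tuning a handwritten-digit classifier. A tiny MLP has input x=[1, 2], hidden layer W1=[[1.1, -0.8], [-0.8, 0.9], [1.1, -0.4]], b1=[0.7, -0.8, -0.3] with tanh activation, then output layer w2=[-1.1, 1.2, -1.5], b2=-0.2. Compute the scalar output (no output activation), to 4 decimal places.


z1[0] = (1.1)·(1) + (-0.8)·(2) + 0.7 = 0.2
z1[1] = (-0.8)·(1) + (0.9)·(2) - 0.8 = 0.2
z1[2] = (1.1)·(1) + (-0.4)·(2) - 0.3 = 0.0
h = tanh(z1) = [0.1974, 0.1974, 0.0]
output = (-1.1)·(0.1974) + (1.2)·(0.1974) + (-1.5)·(0.0) - 0.2 = -0.1803

-0.1803


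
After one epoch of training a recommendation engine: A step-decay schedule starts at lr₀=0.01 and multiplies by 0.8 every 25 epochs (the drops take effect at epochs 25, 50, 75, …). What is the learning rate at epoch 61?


n_drops = ⌊61/25⌋ = 2
lr = 0.01·0.8^2 = 0.01·0.64 = 0.0064

0.0064


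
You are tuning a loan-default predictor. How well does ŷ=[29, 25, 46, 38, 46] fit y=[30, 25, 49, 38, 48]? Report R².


ȳ = 38
SS_res = Σ(y-ŷ)² = 14
SS_tot = Σ(y-ȳ)² = 454
R² = 1 - SS_res/SS_tot = 1 - 0.0308 = 0.9692

0.9692


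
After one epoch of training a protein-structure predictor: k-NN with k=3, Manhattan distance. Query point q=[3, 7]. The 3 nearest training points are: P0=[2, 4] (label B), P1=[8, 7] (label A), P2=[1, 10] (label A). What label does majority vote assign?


d(q,P0) = 4  (label B)
d(q,P1) = 5  (label A)
d(q,P2) = 5  (label A)
Votes: A=2, B=1
Majority → A

A


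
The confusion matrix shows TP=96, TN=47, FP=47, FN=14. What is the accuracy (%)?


Accuracy = (TP+TN)/(TP+TN+FP+FN)
= (96+47)/(204)
= 143/204 = 70.1%

70.1%


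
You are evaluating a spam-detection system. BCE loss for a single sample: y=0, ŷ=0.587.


BCE = -[y·ln(p) + (1-y)·ln(1-p)]
= -0 - 1·ln(1-0.587)
= -ln(0.413) = 0.8843

0.8843


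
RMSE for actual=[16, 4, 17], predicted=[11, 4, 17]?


MSE = 25/3 = 8.3333
RMSE = √(25/3) = 2.8868

2.8868


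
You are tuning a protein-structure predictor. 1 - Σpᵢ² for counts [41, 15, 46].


Probabilities: [41/102, 15/102, 46/102] ≈ [0.402, 0.1471, 0.451]
Σpᵢ² = (1681 + 225 + 2116)/102² = 4022/10404
Gini = 1 - Σpᵢ² = 1 - 4022/10404 = 0.6134

0.6134


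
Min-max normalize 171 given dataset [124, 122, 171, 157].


min=122, max=171
(171-122)/(171-122) = 49/49 = 1.0

1.0


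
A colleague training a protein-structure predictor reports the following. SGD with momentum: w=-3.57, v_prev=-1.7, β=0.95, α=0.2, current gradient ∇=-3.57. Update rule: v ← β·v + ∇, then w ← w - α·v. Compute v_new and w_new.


v_new = 0.95·-1.7 - 3.57 = -1.615 - 3.57 = -5.185
w_new = -3.57 - 0.2·-5.185 = -3.57 + 1.037 = -2.533

v_new=-5.185, w_new=-2.533


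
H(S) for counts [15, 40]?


Probabilities: [15/55, 40/55] ≈ [0.2727, 0.7273]
H = -((15/55)·log₂(15/55) + (40/55)·log₂(40/55))
  = 0.8454 bits

0.8454 bits


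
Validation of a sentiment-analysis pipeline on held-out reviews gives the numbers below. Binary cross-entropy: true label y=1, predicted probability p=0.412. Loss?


BCE = -[y·ln(p) + (1-y)·ln(1-p)]
= -1·ln(0.412) - 0
= -ln(0.412) = 0.8867

0.8867


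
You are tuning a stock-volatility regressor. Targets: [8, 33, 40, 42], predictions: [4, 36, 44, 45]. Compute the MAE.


Absolute errors: |8-4|=4, |33-36|=3, |40-44|=4, |42-45|=3
Sum = 14
MAE = 14/4 = 7/2

7/2


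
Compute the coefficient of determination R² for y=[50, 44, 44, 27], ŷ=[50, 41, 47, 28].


ȳ = 41.25
SS_res = Σ(y-ŷ)² = 19
SS_tot = Σ(y-ȳ)² = 294.75
R² = 1 - SS_res/SS_tot = 1 - 0.0645 = 0.9355

0.9355


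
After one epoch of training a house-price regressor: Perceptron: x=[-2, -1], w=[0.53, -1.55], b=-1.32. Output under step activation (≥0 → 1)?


z = (-2)·(0.53) + (-1)·(-1.55) - 1.32
  = -0.83
step(z) = 0 (z<0)

0


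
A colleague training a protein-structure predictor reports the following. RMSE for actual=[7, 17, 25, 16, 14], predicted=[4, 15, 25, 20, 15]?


MSE = 30/5 = 6
RMSE = √(30/5) = 2.4495

2.4495


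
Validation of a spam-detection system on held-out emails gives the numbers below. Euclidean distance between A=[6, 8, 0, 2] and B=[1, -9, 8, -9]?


d = √((6-1)² + (8+ 9)² + (0-8)² + (2+ 9)²)
  = √(25 + 289 + 64 + 121)
  = √499 = 22.3383

22.3383


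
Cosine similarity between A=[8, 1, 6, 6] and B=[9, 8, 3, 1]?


A·B = 8·9 + 1·8 + 6·3 + 6·1 = 104
‖A‖ = √137 = 11.7047, ‖B‖ = √155 = 12.4499
cos = 104/(√137·√155) = 104/√21235 = 0.7137

0.7137


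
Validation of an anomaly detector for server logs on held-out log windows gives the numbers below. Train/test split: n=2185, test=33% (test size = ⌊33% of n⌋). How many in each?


Test = ⌊2185·33/100⌋ = 721
Train = 2185 - 721 = 1464

Train: 1464, Test: 721


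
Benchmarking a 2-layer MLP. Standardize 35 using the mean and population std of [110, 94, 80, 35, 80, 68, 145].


μ = 87.4286, σ = 31.8562
z = (35 - 87.4286)/31.8562 = -1.6458

-1.6458


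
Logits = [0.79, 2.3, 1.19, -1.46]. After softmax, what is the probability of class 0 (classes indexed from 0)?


Exponentials: e^0.79=2.2034, e^2.3=9.9742, e^1.19=3.2871, e^-1.46=0.2322
Sum = 15.6969
Softmax = [0.1404, 0.6354, 0.2094, 0.0148]
p[0] = 2.2034/15.6969 = 0.1404

0.1404


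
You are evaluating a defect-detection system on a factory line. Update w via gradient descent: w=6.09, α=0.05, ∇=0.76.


w_new = w - α·∇
= 6.09 - 0.05·0.76
= 6.09 - 0.038
= 6.052

6.052


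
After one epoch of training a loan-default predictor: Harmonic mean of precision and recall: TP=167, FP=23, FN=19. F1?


Precision = 167/190 = 0.8789
Recall = 167/186 = 0.8978
F1 = 2·P·R/(P+R) = 2·TP/(2·TP+FP+FN) = 334/(334+23+19) = 334/376 = 0.8883

0.8883


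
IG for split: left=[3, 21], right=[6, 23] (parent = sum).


Parent = [9, 44], H_parent = 0.6573
H_left = 0.5436 (n=24), H_right = 0.7355 (n=29)
H_children = (24/53)·0.5436 + (29/53)·0.7355 = 0.6486
IG = 0.6573 - 0.6486 = 0.0087

0.0087


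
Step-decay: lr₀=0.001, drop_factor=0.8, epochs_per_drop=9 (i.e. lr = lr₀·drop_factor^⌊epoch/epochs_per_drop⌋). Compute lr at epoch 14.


n_drops = ⌊14/9⌋ = 1
lr = 0.001·0.8^1 = 0.001·0.8 = 0.0008

0.0008


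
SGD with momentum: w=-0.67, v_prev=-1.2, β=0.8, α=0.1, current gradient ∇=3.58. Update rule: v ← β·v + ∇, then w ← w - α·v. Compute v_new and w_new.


v_new = 0.8·-1.2 + 3.58 = -0.96 + 3.58 = 2.62
w_new = -0.67 - 0.1·2.62 = -0.67 - 0.262 = -0.932

v_new=2.62, w_new=-0.932


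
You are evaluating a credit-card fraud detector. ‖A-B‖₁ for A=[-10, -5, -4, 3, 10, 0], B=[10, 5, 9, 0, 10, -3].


d = |-10-10| + |-5-5| + |-4-9| + |3-0| + |10-10| + |0+ 3|
  = 20 + 10 + 13 + 3 + 0 + 3
  = 49

49


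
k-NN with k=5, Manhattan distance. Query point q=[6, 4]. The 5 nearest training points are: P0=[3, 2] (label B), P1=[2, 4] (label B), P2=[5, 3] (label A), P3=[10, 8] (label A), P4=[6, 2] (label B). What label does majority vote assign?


d(q,P0) = 5  (label B)
d(q,P1) = 4  (label B)
d(q,P2) = 2  (label A)
d(q,P3) = 8  (label A)
d(q,P4) = 2  (label B)
Votes: A=2, B=3
Majority → B

B


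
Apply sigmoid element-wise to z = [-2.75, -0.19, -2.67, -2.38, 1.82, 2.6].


σ(-2.75) = 1/(1+e^2.75) = 0.0601
σ(-0.19) = 1/(1+e^0.19) = 0.4526
σ(-2.67) = 1/(1+e^2.67) = 0.0648
σ(-2.38) = 1/(1+e^2.38) = 0.0847
σ(1.82) = 1/(1+e^-1.82) = 0.8606
σ(2.6) = 1/(1+e^-2.6) = 0.9309
result = [0.0601, 0.4526, 0.0648, 0.0847, 0.8606, 0.9309]

[0.0601, 0.4526, 0.0648, 0.0847, 0.8606, 0.9309]


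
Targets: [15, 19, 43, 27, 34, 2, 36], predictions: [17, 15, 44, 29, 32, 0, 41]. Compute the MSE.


Squared errors: (15-17)²=4, (19-15)²=16, (43-44)²=1, (27-29)²=4, (34-32)²=4, (2-0)²=4, (36-41)²=25
Sum = 58
MSE = 58/7 = 58/7

58/7


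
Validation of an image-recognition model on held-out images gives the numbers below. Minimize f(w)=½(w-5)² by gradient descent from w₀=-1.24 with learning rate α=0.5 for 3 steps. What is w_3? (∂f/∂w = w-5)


step 1: grad = -1.24-5 = -6.24; w = -1.24 - 0.5·(-6.24) = 1.88
step 2: grad = 1.88-5 = -3.12; w = 1.88 - 0.5·(-3.12) = 3.44
step 3: grad = 3.44-5 = -1.56; w = 3.44 - 0.5·(-1.56) = 4.22

4.22


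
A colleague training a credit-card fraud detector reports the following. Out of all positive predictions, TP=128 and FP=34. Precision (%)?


Precision = TP/(TP+FP)
= 128/(128+34)
= 128/162 = 79.01%

79.01%


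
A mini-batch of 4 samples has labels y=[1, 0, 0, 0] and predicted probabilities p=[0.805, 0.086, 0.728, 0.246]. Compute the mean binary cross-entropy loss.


L[0] = -ln(0.805) = 0.2169
L[1] = -ln(1-0.086) = -ln(0.914) = 0.0899
L[2] = -ln(1-0.728) = -ln(0.272) = 1.302
L[3] = -ln(1-0.246) = -ln(0.754) = 0.2824
mean = (0.2169 + 0.0899 + 1.302 + 0.2824)/4 = 0.4728

0.4728


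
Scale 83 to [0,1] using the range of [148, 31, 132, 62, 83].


min=31, max=148
(83-31)/(148-31) = 52/117 = 0.4444

0.4444


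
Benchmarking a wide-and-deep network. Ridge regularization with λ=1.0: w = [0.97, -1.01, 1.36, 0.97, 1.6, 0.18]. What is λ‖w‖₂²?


‖w‖₂² = (0.97)² + (-1.01)² + (1.36)² + (0.97)² + (1.6)² + (0.18)²
     = 0.9409 + 1.0201 + 1.8496 + 0.9409 + 2.56 + 0.0324
     = 7.3439
λ·‖w‖₂² = 1.0·7.3439 = 7.3439

7.3439


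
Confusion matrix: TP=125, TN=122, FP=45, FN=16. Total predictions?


Total = TP + TN + FP + FN
= 125 + 122 + 45 + 16
= 308
(Predicted positive: 170, predicted negative: 138)

308


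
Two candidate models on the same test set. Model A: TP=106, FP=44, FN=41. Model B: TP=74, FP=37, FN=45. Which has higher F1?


Model A: P=106/150=0.7067, R=106/147=0.7211, F1=2PR/(P+R)=2TP/(2TP+FP+FN)=212/297=0.7138
Model B: P=74/111=0.6667, R=74/119=0.6218, F1=2PR/(P+R)=2TP/(2TP+FP+FN)=148/230=0.6435
0.7138 > 0.6435 → Model A

Model A


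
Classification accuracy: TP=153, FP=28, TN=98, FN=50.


Accuracy = (TP+TN)/(TP+TN+FP+FN)
= (153+98)/(329)
= 251/329 = 76.29%

76.29%


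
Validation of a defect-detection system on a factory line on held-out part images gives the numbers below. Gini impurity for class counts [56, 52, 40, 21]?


Probabilities: [56/169, 52/169, 40/169, 21/169] ≈ [0.3314, 0.3077, 0.2367, 0.1243]
Σpᵢ² = (3136 + 2704 + 1600 + 441)/169² = 7881/28561
Gini = 1 - Σpᵢ² = 1 - 7881/28561 = 0.7241

0.7241


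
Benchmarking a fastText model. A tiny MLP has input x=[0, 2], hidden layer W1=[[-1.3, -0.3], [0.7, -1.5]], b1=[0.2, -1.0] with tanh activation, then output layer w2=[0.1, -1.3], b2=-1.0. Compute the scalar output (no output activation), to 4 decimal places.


z1[0] = (-1.3)·(0) + (-0.3)·(2) + 0.2 = -0.4
z1[1] = (0.7)·(0) + (-1.5)·(2) - 1.0 = -4.0
h = tanh(z1) = [-0.3799, -0.9993]
output = (0.1)·(-0.3799) + (-1.3)·(-0.9993) - 1.0 = 0.2611

0.2611


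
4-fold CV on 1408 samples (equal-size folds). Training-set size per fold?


Fold size = 1408/4 = 352
Training per fold = 1408 - 352 = 1056

1056


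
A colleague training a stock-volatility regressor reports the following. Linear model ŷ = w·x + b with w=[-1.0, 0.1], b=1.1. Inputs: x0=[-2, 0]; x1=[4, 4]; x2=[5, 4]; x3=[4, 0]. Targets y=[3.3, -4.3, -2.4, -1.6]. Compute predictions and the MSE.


ŷ0 = (-1.0)·(-2) + (0.1)·(0) + 1.1 = 3.1
ŷ1 = (-1.0)·(4) + (0.1)·(4) + 1.1 = -2.5
ŷ2 = (-1.0)·(5) + (0.1)·(4) + 1.1 = -3.5
ŷ3 = (-1.0)·(4) + (0.1)·(0) + 1.1 = -2.9
errors² = [0.04, 3.24, 1.21, 1.69]
MSE = 6.1800/4 = 1.545

1.545


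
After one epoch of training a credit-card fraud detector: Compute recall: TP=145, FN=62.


Recall = TP/(TP+FN)
= 145/(145+62)
= 145/207 = 70.05%

70.05%


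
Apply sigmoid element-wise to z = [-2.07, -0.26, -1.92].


σ(-2.07) = 1/(1+e^2.07) = 0.112
σ(-0.26) = 1/(1+e^0.26) = 0.4354
σ(-1.92) = 1/(1+e^1.92) = 0.1279
result = [0.112, 0.4354, 0.1279]

[0.112, 0.4354, 0.1279]


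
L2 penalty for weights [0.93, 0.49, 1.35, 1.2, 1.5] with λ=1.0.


‖w‖₂² = (0.93)² + (0.49)² + (1.35)² + (1.2)² + (1.5)²
     = 0.8649 + 0.2401 + 1.8225 + 1.44 + 2.25
     = 6.6175
λ·‖w‖₂² = 1.0·6.6175 = 6.6175

6.6175


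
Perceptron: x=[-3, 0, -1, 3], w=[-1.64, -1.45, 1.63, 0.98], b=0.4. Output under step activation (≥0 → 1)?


z = (-3)·(-1.64) + (0)·(-1.45) + (-1)·(1.63) + (3)·(0.98) + 0.4
  = 6.63
step(z) = 1 (z≥0)

1


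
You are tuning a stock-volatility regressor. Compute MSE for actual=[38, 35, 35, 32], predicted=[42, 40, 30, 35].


Squared errors: (38-42)²=16, (35-40)²=25, (35-30)²=25, (32-35)²=9
Sum = 75
MSE = 75/4 = 75/4

75/4


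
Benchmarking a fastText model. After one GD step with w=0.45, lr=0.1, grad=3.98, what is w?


w_new = w - α·∇
= 0.45 - 0.1·3.98
= 0.45 - 0.398
= 0.052

0.052


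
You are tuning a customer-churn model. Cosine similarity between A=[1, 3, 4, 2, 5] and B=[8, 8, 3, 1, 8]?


A·B = 1·8 + 3·8 + 4·3 + 2·1 + 5·8 = 86
‖A‖ = √55 = 7.4162, ‖B‖ = √202 = 14.2127
cos = 86/(√55·√202) = 86/√11110 = 0.8159

0.8159


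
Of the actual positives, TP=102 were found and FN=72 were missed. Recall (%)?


Recall = TP/(TP+FN)
= 102/(102+72)
= 102/174 = 58.62%

58.62%


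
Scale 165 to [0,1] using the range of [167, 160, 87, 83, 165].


min=83, max=167
(165-83)/(167-83) = 82/84 = 0.9762

0.9762


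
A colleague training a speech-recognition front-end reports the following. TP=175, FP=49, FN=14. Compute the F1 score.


Precision = 175/224 = 0.7812
Recall = 175/189 = 0.9259
F1 = 2·P·R/(P+R) = 2·TP/(2·TP+FP+FN) = 350/(350+49+14) = 350/413 = 0.8475

0.8475


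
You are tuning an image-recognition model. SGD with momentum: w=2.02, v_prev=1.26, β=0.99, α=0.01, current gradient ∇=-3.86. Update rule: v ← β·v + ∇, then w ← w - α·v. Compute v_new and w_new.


v_new = 0.99·1.26 - 3.86 = 1.2474 - 3.86 = -2.6126
w_new = 2.02 - 0.01·-2.6126 = 2.02 + 0.026126 = 2.046126

v_new=-2.6126, w_new=2.046126


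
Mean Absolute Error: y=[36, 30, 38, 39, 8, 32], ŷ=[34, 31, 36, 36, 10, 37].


Absolute errors: |36-34|=2, |30-31|=1, |38-36|=2, |39-36|=3, |8-10|=2, |32-37|=5
Sum = 15
MAE = 15/6 = 5/2

5/2


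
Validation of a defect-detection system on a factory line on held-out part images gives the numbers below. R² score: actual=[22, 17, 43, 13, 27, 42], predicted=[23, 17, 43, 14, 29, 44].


ȳ = 27.3333
SS_res = Σ(y-ŷ)² = 10
SS_tot = Σ(y-ȳ)² = 801.33
R² = 1 - SS_res/SS_tot = 1 - 0.0125 = 0.9875

0.9875


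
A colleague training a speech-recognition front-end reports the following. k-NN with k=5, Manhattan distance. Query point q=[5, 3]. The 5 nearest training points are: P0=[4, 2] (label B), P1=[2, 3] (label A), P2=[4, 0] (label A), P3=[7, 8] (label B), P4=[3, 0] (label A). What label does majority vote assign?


d(q,P0) = 2  (label B)
d(q,P1) = 3  (label A)
d(q,P2) = 4  (label A)
d(q,P3) = 7  (label B)
d(q,P4) = 5  (label A)
Votes: A=3, B=2
Majority → A

A


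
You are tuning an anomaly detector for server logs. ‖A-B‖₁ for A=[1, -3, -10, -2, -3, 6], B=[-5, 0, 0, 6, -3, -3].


d = |1+ 5| + |-3-0| + |-10-0| + |-2-6| + |-3+ 3| + |6+ 3|
  = 6 + 3 + 10 + 8 + 0 + 9
  = 36

36


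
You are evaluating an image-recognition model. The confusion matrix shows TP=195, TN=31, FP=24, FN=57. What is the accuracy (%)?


Accuracy = (TP+TN)/(TP+TN+FP+FN)
= (195+31)/(307)
= 226/307 = 73.62%

73.62%


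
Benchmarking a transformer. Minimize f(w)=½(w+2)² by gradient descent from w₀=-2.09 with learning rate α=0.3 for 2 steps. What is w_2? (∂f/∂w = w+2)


step 1: grad = -2.09+2 = -0.09; w = -2.09 - 0.3·(-0.09) = -2.063
step 2: grad = -2.063+2 = -0.063; w = -2.063 - 0.3·(-0.063) = -2.0441

-2.0441


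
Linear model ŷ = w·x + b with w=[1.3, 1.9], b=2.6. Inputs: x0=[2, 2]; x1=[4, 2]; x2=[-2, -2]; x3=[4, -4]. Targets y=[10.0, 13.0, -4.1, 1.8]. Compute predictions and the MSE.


ŷ0 = (1.3)·(2) + (1.9)·(2) + 2.6 = 9.0
ŷ1 = (1.3)·(4) + (1.9)·(2) + 2.6 = 11.6
ŷ2 = (1.3)·(-2) + (1.9)·(-2) + 2.6 = -3.8
ŷ3 = (1.3)·(4) + (1.9)·(-4) + 2.6 = 0.2
errors² = [1.0, 1.96, 0.09, 2.56]
MSE = 5.6100/4 = 1.4025

1.4025


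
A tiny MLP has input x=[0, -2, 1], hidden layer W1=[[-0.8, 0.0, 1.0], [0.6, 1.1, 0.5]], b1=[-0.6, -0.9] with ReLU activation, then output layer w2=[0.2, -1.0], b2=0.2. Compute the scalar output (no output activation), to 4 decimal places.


z1[0] = (-0.8)·(0) + (0.0)·(-2) + (1.0)·(1) - 0.6 = 0.4
z1[1] = (0.6)·(0) + (1.1)·(-2) + (0.5)·(1) - 0.9 = -2.6
h = ReLU(z1) = [0.4, 0.0]
output = (0.2)·(0.4) + (-1.0)·(0.0) + 0.2 = 0.28

0.28


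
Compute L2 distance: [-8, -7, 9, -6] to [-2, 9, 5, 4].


d = √((-8+ 2)² + (-7-9)² + (9-5)² + (-6-4)²)
  = √(36 + 256 + 16 + 100)
  = √408 = 20.199

20.199


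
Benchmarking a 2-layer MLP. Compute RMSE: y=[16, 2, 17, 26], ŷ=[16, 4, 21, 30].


MSE = 36/4 = 9
RMSE = √(36/4) = 3.0

3.0


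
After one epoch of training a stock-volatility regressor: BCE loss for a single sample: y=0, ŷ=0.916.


BCE = -[y·ln(p) + (1-y)·ln(1-p)]
= -0 - 1·ln(1-0.916)
= -ln(0.084) = 2.4769

2.4769


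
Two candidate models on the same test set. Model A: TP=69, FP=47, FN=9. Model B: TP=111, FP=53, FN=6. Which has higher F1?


Model A: P=69/116=0.5948, R=69/78=0.8846, F1=2PR/(P+R)=2TP/(2TP+FP+FN)=138/194=0.7113
Model B: P=111/164=0.6768, R=111/117=0.9487, F1=2PR/(P+R)=2TP/(2TP+FP+FN)=222/281=0.79
0.7113 < 0.79 → Model B

Model B


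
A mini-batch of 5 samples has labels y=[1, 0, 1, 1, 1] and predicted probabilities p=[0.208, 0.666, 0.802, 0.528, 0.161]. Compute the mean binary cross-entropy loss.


L[0] = -ln(0.208) = 1.5702
L[1] = -ln(1-0.666) = -ln(0.334) = 1.0966
L[2] = -ln(0.802) = 0.2206
L[3] = -ln(0.528) = 0.6387
L[4] = -ln(0.161) = 1.8264
mean = (1.5702 + 1.0966 + 0.2206 + 0.6387 + 1.8264)/5 = 1.0705

1.0705


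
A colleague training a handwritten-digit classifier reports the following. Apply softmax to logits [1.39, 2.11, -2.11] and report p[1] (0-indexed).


Exponentials: e^1.39=4.0149, e^2.11=8.2482, e^-2.11=0.1212
Sum = 12.3843
Softmax = [0.3242, 0.666, 0.0098]
p[1] = 8.2482/12.3843 = 0.666

0.666


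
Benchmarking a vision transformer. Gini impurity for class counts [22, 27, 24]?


Probabilities: [22/73, 27/73, 24/73] ≈ [0.3014, 0.3699, 0.3288]
Σpᵢ² = (484 + 729 + 576)/73² = 1789/5329
Gini = 1 - Σpᵢ² = 1 - 1789/5329 = 0.6643

0.6643


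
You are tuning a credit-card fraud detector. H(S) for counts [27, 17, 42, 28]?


Probabilities: [27/114, 17/114, 42/114, 28/114] ≈ [0.2368, 0.1491, 0.3684, 0.2456]
H = -((27/114)·log₂(27/114) + (17/114)·log₂(17/114) + (42/114)·log₂(42/114) + (28/114)·log₂(28/114))
  = 1.9298 bits

1.9298 bits


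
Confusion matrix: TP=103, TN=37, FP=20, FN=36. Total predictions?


Total = TP + TN + FP + FN
= 103 + 37 + 20 + 36
= 196
(Predicted positive: 123, predicted negative: 73)

196


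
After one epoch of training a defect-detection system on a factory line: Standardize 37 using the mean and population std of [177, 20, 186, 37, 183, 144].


μ = 124.5, σ = 69.4232
z = (37 - 124.5)/69.4232 = -1.2604

-1.2604


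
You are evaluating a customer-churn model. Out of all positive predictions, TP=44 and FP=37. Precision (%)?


Precision = TP/(TP+FP)
= 44/(44+37)
= 44/81 = 54.32%

54.32%


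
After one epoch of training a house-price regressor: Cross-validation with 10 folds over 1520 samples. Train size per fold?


Fold size = 1520/10 = 152
Training per fold = 1520 - 152 = 1368

1368


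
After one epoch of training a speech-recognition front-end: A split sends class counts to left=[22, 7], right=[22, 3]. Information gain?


Parent = [44, 10], H_parent = 0.6913
H_left = 0.7973 (n=29), H_right = 0.5294 (n=25)
H_children = (29/54)·0.7973 + (25/54)·0.5294 = 0.6733
IG = 0.6913 - 0.6733 = 0.018

0.018


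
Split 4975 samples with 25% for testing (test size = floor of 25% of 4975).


Test = ⌊4975·25/100⌋ = 1243
Train = 4975 - 1243 = 3732

Train: 3732, Test: 1243


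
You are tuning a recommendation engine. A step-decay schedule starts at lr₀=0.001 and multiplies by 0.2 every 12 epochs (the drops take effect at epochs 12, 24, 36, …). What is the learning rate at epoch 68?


n_drops = ⌊68/12⌋ = 5
lr = 0.001·0.2^5 = 0.001·0.00032 = 0.00000032

0.00000032


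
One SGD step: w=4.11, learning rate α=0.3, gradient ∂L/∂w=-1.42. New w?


w_new = w - α·∇
= 4.11 - 0.3·-1.42
= 4.11 + 0.426
= 4.536

4.536


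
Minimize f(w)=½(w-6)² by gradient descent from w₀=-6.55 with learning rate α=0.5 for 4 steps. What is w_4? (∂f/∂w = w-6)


step 1: grad = -6.55-6 = -12.55; w = -6.55 - 0.5·(-12.55) = -0.275
step 2: grad = -0.275-6 = -6.275; w = -0.275 - 0.5·(-6.275) = 2.8625
step 3: grad = 2.8625-6 = -3.1375; w = 2.8625 - 0.5·(-3.1375) = 4.43125
step 4: grad = 4.43125-6 = -1.56875; w = 4.43125 - 0.5·(-1.56875) = 5.215625

5.215625


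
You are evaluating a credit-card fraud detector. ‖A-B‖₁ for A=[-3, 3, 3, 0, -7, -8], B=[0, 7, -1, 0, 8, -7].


d = |-3-0| + |3-7| + |3+ 1| + |0-0| + |-7-8| + |-8+ 7|
  = 3 + 4 + 4 + 0 + 15 + 1
  = 27

27


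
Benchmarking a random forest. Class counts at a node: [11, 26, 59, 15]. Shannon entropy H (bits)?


Probabilities: [11/111, 26/111, 59/111, 15/111] ≈ [0.0991, 0.2342, 0.5315, 0.1351]
H = -((11/111)·log₂(11/111) + (26/111)·log₂(26/111) + (59/111)·log₂(59/111) + (15/111)·log₂(15/111))
  = 1.6958 bits

1.6958 bits


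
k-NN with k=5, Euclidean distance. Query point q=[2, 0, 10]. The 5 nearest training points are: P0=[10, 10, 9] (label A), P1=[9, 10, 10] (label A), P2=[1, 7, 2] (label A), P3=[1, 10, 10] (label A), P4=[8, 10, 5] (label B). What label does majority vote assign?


d(q,P0) = 12.8452  (label A)
d(q,P1) = 12.2066  (label A)
d(q,P2) = 10.6771  (label A)
d(q,P3) = 10.0499  (label A)
d(q,P4) = 12.6886  (label B)
Votes: A=4, B=1
Majority → A

A


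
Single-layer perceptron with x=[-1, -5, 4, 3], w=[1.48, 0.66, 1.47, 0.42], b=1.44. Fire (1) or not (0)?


z = (-1)·(1.48) + (-5)·(0.66) + (4)·(1.47) + (3)·(0.42) + 1.44
  = 3.8
step(z) = 1 (z≥0)

1


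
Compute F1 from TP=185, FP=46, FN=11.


Precision = 185/231 = 0.8009
Recall = 185/196 = 0.9439
F1 = 2·P·R/(P+R) = 2·TP/(2·TP+FP+FN) = 370/(370+46+11) = 370/427 = 0.8665

0.8665


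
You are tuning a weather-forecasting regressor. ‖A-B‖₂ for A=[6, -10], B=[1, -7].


d = √((6-1)² + (-10+ 7)²)
  = √(25 + 9)
  = √34 = 5.831

5.831


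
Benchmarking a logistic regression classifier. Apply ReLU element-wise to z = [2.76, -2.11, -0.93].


ReLU(2.76) = max(0, 2.76) = 2.76
ReLU(-2.11) = max(0, -2.11) = 0.0
ReLU(-0.93) = max(0, -0.93) = 0.0
result = [2.76, 0.0, 0.0]

[2.76, 0.0, 0.0]


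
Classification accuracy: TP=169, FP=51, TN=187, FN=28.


Accuracy = (TP+TN)/(TP+TN+FP+FN)
= (169+187)/(435)
= 356/435 = 81.84%

81.84%


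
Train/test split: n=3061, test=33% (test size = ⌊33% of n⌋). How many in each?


Test = ⌊3061·33/100⌋ = 1010
Train = 3061 - 1010 = 2051

Train: 2051, Test: 1010


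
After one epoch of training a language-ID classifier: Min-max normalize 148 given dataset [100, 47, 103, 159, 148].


min=47, max=159
(148-47)/(159-47) = 101/112 = 0.9018

0.9018


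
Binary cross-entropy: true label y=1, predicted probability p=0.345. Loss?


BCE = -[y·ln(p) + (1-y)·ln(1-p)]
= -1·ln(0.345) - 0
= -ln(0.345) = 1.0642

1.0642


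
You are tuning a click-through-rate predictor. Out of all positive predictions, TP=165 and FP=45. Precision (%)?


Precision = TP/(TP+FP)
= 165/(165+45)
= 165/210 = 78.57%

78.57%


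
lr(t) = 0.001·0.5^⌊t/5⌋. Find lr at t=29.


n_drops = ⌊29/5⌋ = 5
lr = 0.001·0.5^5 = 0.001·0.03125 = 0.00003125

0.00003125


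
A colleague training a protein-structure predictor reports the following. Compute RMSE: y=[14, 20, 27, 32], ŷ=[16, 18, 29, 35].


MSE = 21/4 = 5.25
RMSE = √(21/4) = 2.2913

2.2913


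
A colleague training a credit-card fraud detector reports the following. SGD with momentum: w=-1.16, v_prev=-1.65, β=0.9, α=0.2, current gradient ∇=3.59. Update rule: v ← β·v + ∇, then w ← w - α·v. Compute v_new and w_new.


v_new = 0.9·-1.65 + 3.59 = -1.485 + 3.59 = 2.105
w_new = -1.16 - 0.2·2.105 = -1.16 - 0.421 = -1.581

v_new=2.105, w_new=-1.581


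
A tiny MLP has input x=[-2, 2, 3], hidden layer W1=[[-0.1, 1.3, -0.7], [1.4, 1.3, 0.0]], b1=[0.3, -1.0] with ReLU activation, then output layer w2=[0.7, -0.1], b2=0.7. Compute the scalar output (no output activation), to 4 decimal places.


z1[0] = (-0.1)·(-2) + (1.3)·(2) + (-0.7)·(3) + 0.3 = 1.0
z1[1] = (1.4)·(-2) + (1.3)·(2) + (0.0)·(3) - 1.0 = -1.2
h = ReLU(z1) = [1.0, 0.0]
output = (0.7)·(1.0) + (-0.1)·(0.0) + 0.7 = 1.4

1.4


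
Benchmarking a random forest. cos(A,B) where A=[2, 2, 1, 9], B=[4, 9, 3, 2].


A·B = 2·4 + 2·9 + 1·3 + 9·2 = 47
‖A‖ = √90 = 9.4868, ‖B‖ = √110 = 10.4881
cos = 47/(√90·√110) = 47/√9900 = 0.4724

0.4724


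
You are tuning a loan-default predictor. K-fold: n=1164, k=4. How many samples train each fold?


Fold size = 1164/4 = 291
Training per fold = 1164 - 291 = 873

873


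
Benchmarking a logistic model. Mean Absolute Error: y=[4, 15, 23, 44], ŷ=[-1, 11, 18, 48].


Absolute errors: |4+ 1|=5, |15-11|=4, |23-18|=5, |44-48|=4
Sum = 18
MAE = 18/4 = 9/2

9/2


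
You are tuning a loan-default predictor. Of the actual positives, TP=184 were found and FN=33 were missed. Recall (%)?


Recall = TP/(TP+FN)
= 184/(184+33)
= 184/217 = 84.79%

84.79%


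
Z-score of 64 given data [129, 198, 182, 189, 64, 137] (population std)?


μ = 149.8333, σ = 46.2868
z = (64 - 149.8333)/46.2868 = -1.8544

-1.8544


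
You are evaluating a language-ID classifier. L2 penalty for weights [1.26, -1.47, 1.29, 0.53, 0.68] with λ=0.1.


‖w‖₂² = (1.26)² + (-1.47)² + (1.29)² + (0.53)² + (0.68)²
     = 1.5876 + 2.1609 + 1.6641 + 0.2809 + 0.4624
     = 6.1559
λ·‖w‖₂² = 0.1·6.1559 = 0.61559

0.61559


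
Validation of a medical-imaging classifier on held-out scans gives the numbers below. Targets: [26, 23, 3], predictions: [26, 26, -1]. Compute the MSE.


Squared errors: (26-26)²=0, (23-26)²=9, (3+ 1)²=16
Sum = 25
MSE = 25/3 = 25/3

25/3


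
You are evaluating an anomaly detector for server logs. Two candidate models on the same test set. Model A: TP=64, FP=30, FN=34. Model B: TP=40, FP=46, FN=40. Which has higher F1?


Model A: P=64/94=0.6809, R=64/98=0.6531, F1=2PR/(P+R)=2TP/(2TP+FP+FN)=128/192=0.6667
Model B: P=40/86=0.4651, R=40/80=0.5, F1=2PR/(P+R)=2TP/(2TP+FP+FN)=80/166=0.4819
0.6667 > 0.4819 → Model A

Model A


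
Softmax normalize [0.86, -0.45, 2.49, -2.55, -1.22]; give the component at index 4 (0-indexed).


Exponentials: e^0.86=2.3632, e^-0.45=0.6376, e^2.49=12.0613, e^-2.55=0.0781, e^-1.22=0.2952
Sum = 15.4354
Softmax = [0.1531, 0.0413, 0.7814, 0.0051, 0.0191]
p[4] = 0.2952/15.4354 = 0.0191

0.0191


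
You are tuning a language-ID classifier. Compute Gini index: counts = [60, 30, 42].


Probabilities: [60/132, 30/132, 42/132] ≈ [0.4545, 0.2273, 0.3182]
Σpᵢ² = (3600 + 900 + 1764)/132² = 6264/17424
Gini = 1 - Σpᵢ² = 1 - 6264/17424 = 0.6405

0.6405


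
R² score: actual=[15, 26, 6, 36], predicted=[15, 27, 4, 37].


ȳ = 20.75
SS_res = Σ(y-ŷ)² = 6
SS_tot = Σ(y-ȳ)² = 510.75
R² = 1 - SS_res/SS_tot = 1 - 0.0117 = 0.9883

0.9883


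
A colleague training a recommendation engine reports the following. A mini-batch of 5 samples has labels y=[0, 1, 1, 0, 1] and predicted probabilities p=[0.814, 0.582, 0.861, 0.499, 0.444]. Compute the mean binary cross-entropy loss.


L[0] = -ln(1-0.814) = -ln(0.186) = 1.682
L[1] = -ln(0.582) = 0.5413
L[2] = -ln(0.861) = 0.1497
L[3] = -ln(1-0.499) = -ln(0.501) = 0.6911
L[4] = -ln(0.444) = 0.8119
mean = (1.682 + 0.5413 + 0.1497 + 0.6911 + 0.8119)/5 = 0.7752

0.7752


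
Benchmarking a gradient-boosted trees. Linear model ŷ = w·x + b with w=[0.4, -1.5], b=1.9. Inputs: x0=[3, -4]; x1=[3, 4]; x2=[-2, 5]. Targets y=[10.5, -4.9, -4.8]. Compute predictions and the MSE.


ŷ0 = (0.4)·(3) + (-1.5)·(-4) + 1.9 = 9.1
ŷ1 = (0.4)·(3) + (-1.5)·(4) + 1.9 = -2.9
ŷ2 = (0.4)·(-2) + (-1.5)·(5) + 1.9 = -6.4
errors² = [1.96, 4.0, 2.56]
MSE = 8.5200/3 = 2.84

2.84


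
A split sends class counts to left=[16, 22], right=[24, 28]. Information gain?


Parent = [40, 50], H_parent = 0.9911
H_left = 0.9819 (n=38), H_right = 0.9957 (n=52)
H_children = (38/90)·0.9819 + (52/90)·0.9957 = 0.9899
IG = 0.9911 - 0.9899 = 0.0012

0.0012


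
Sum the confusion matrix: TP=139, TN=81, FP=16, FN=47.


Total = TP + TN + FP + FN
= 139 + 81 + 16 + 47
= 283
(Predicted positive: 155, predicted negative: 128)

283


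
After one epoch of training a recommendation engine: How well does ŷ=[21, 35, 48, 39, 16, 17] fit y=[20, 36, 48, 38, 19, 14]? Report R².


ȳ = 29.1667
SS_res = Σ(y-ŷ)² = 21
SS_tot = Σ(y-ȳ)² = 896.83
R² = 1 - SS_res/SS_tot = 1 - 0.0234 = 0.9766

0.9766


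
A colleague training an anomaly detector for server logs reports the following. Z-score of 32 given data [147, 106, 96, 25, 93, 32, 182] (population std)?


μ = 97.2857, σ = 52.4151
z = (32 - 97.2857)/52.4151 = -1.2456

-1.2456


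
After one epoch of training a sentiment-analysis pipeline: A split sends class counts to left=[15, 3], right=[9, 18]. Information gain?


Parent = [24, 21], H_parent = 0.9968
H_left = 0.65 (n=18), H_right = 0.9183 (n=27)
H_children = (18/45)·0.65 + (27/45)·0.9183 = 0.811
IG = 0.9968 - 0.811 = 0.1858

0.1858


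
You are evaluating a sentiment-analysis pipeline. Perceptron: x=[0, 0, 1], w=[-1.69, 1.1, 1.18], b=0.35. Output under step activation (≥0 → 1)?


z = (0)·(-1.69) + (0)·(1.1) + (1)·(1.18) + 0.35
  = 1.53
step(z) = 1 (z≥0)

1


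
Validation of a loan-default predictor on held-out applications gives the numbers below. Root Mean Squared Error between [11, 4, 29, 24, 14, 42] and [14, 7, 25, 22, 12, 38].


MSE = 58/6 = 9.6667
RMSE = √(58/6) = 3.1091

3.1091


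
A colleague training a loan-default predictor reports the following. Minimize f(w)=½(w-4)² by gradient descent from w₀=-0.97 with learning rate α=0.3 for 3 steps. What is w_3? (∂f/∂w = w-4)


step 1: grad = -0.97-4 = -4.97; w = -0.97 - 0.3·(-4.97) = 0.521
step 2: grad = 0.521-4 = -3.479; w = 0.521 - 0.3·(-3.479) = 1.5647
step 3: grad = 1.5647-4 = -2.4353; w = 1.5647 - 0.3·(-2.4353) = 2.29529

2.29529


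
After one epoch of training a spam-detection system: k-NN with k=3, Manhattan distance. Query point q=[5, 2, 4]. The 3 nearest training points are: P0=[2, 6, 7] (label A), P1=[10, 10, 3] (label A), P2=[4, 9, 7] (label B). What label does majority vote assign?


d(q,P0) = 10  (label A)
d(q,P1) = 14  (label A)
d(q,P2) = 11  (label B)
Votes: A=2, B=1
Majority → A

A


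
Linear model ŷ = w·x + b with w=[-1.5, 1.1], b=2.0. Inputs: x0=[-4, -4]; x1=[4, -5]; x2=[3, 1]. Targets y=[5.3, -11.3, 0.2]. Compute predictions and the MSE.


ŷ0 = (-1.5)·(-4) + (1.1)·(-4) + 2.0 = 3.6
ŷ1 = (-1.5)·(4) + (1.1)·(-5) + 2.0 = -9.5
ŷ2 = (-1.5)·(3) + (1.1)·(1) + 2.0 = -1.4
errors² = [2.89, 3.24, 2.56]
MSE = 8.6900/3 = 2.8967

2.8967


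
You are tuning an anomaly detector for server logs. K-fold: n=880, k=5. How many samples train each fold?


Fold size = 880/5 = 176
Training per fold = 880 - 176 = 704

704


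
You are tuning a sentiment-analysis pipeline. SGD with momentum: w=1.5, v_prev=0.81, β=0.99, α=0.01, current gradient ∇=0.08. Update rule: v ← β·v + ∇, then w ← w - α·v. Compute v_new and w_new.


v_new = 0.99·0.81 + 0.08 = 0.8019 + 0.08 = 0.8819
w_new = 1.5 - 0.01·0.8819 = 1.5 - 0.008819 = 1.491181

v_new=0.8819, w_new=1.491181


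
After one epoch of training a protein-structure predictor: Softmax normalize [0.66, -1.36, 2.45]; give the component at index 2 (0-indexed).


Exponentials: e^0.66=1.9348, e^-1.36=0.2567, e^2.45=11.5883
Sum = 13.7798
Softmax = [0.1404, 0.0186, 0.841]
p[2] = 11.5883/13.7798 = 0.841

0.841


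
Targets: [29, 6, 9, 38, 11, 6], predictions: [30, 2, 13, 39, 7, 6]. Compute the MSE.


Squared errors: (29-30)²=1, (6-2)²=16, (9-13)²=16, (38-39)²=1, (11-7)²=16, (6-6)²=0
Sum = 50
MSE = 50/6 = 25/3

25/3


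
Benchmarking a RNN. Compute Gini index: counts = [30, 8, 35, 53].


Probabilities: [30/126, 8/126, 35/126, 53/126] ≈ [0.2381, 0.0635, 0.2778, 0.4206]
Σpᵢ² = (900 + 64 + 1225 + 2809)/126² = 4998/15876
Gini = 1 - Σpᵢ² = 1 - 4998/15876 = 0.6852

0.6852


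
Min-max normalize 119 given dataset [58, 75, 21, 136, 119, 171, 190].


min=21, max=190
(119-21)/(190-21) = 98/169 = 0.5799

0.5799


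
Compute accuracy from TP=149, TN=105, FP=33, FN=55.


Accuracy = (TP+TN)/(TP+TN+FP+FN)
= (149+105)/(342)
= 254/342 = 74.27%

74.27%


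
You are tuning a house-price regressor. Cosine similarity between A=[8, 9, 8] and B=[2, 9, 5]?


A·B = 8·2 + 9·9 + 8·5 = 137
‖A‖ = √209 = 14.4568, ‖B‖ = √110 = 10.4881
cos = 137/(√209·√110) = 137/√22990 = 0.9035

0.9035


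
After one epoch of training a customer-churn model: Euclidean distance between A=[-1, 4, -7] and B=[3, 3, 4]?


d = √((-1-3)² + (4-3)² + (-7-4)²)
  = √(16 + 1 + 121)
  = √138 = 11.7473

11.7473


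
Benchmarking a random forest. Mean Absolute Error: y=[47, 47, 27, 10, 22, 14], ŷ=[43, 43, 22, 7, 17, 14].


Absolute errors: |47-43|=4, |47-43|=4, |27-22|=5, |10-7|=3, |22-17|=5, |14-14|=0
Sum = 21
MAE = 21/6 = 7/2

7/2


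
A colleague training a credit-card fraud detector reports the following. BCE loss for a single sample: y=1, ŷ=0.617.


BCE = -[y·ln(p) + (1-y)·ln(1-p)]
= -1·ln(0.617) - 0
= -ln(0.617) = 0.4829

0.4829


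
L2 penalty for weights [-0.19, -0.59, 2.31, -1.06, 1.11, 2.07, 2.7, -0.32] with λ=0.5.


‖w‖₂² = (-0.19)² + (-0.59)² + (2.31)² + (-1.06)² + (1.11)² + (2.07)² + (2.7)² + (-0.32)²
     = 0.0361 + 0.3481 + 5.3361 + 1.1236 + 1.2321 + 4.2849 + 7.29 + 0.1024
     = 19.7533
λ·‖w‖₂² = 0.5·19.7533 = 9.87665

9.87665


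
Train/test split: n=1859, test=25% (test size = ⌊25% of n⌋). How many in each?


Test = ⌊1859·25/100⌋ = 464
Train = 1859 - 464 = 1395

Train: 1395, Test: 464


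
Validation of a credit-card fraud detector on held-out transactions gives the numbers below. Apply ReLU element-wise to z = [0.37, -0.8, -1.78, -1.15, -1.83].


ReLU(0.37) = max(0, 0.37) = 0.37
ReLU(-0.8) = max(0, -0.8) = 0.0
ReLU(-1.78) = max(0, -1.78) = 0.0
ReLU(-1.15) = max(0, -1.15) = 0.0
ReLU(-1.83) = max(0, -1.83) = 0.0
result = [0.37, 0.0, 0.0, 0.0, 0.0]

[0.37, 0.0, 0.0, 0.0, 0.0]


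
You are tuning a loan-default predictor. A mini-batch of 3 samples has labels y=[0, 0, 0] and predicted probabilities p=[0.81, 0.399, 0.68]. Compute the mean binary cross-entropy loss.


L[0] = -ln(1-0.81) = -ln(0.19) = 1.6607
L[1] = -ln(1-0.399) = -ln(0.601) = 0.5092
L[2] = -ln(1-0.68) = -ln(0.32) = 1.1394
mean = (1.6607 + 0.5092 + 1.1394)/3 = 1.1031

1.1031


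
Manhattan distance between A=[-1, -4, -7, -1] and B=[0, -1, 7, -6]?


d = |-1-0| + |-4+ 1| + |-7-7| + |-1+ 6|
  = 1 + 3 + 14 + 5
  = 23

23


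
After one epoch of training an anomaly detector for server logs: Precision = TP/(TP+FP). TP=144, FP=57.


Precision = TP/(TP+FP)
= 144/(144+57)
= 144/201 = 71.64%

71.64%


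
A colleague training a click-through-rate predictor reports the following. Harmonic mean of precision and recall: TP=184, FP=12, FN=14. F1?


Precision = 184/196 = 0.9388
Recall = 184/198 = 0.9293
F1 = 2·P·R/(P+R) = 2·TP/(2·TP+FP+FN) = 368/(368+12+14) = 368/394 = 0.934

0.934


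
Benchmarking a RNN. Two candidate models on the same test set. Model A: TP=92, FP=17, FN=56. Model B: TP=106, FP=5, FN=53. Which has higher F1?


Model A: P=92/109=0.844, R=92/148=0.6216, F1=2PR/(P+R)=2TP/(2TP+FP+FN)=184/257=0.716
Model B: P=106/111=0.955, R=106/159=0.6667, F1=2PR/(P+R)=2TP/(2TP+FP+FN)=212/270=0.7852
0.716 < 0.7852 → Model B

Model B
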